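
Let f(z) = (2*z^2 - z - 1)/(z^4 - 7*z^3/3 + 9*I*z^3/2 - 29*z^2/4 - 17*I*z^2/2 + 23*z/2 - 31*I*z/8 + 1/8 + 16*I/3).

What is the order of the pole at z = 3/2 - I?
Factor the denominator:
  z^4 - 7*z^3/3 + 9*I*z^3/2 - 29*z^2/4 - 17*I*z^2/2 + 23*z/2 - 31*I*z/8 + 1/8 + 16*I/3 = (z - 3/2 + I)^2*(z + 2/3 + 3*I/2)*(z + I)

The numerator P(z) = 2*z^2 - z - 1 has P(3/2 - I) = -5*I ≠ 0, so no factor of (z - 3/2 + I) cancels.
Near z = 3/2 - I we can therefore write f(z) = g(z)/(z - 3/2 + I)^2 with g analytic at 3/2 - I and g(3/2 - I) ≠ 0 (g is the numerator divided by the remaining denominator factors).

Hence z = 3/2 - I is a pole of order 2.

Final answer: 2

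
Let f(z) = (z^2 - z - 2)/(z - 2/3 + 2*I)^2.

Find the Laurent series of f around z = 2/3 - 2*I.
Put w = z - (2/3 - 2*I), i.e. z = w + 2/3 - 2*I. The denominator is w^2, so it suffices to rewrite the numerator in powers of w.

P(z) = z^2 - z - 2
P(w + 2/3 - 2*I) = -56/9 - 2*I/3 + (1/3 - 4*I)*w + w^2

Dividing each term by w^2:
  f = (-56/9 - 2*I/3)/w^2 + (1/3 - 4*I)/w + 1

Substituting back w = z - 2/3 + 2*I:
  f(z) = (-56/9 - 2*I/3)/(z - 2/3 + 2*I)^2 + (1/3 - 4*I)/(z - 2/3 + 2*I) + 1

The series is finite because the numerator is a polynomial; the negative powers form the principal part, and the coefficient of 1/(z - 2/3 + 2*I) gives Res(f, 2/3 - 2*I) = 1/3 - 4*I.

Final answer: (-56/9 - 2*I/3)/(z - 2/3 + 2*I)^2 + (1/3 - 4*I)/(z - 2/3 + 2*I) + 1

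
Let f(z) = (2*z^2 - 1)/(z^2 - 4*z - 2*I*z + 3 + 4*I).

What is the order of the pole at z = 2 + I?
Factor the denominator:
  z^2 - 4*z - 2*I*z + 3 + 4*I = (z - 2 - I)^2

The numerator P(z) = 2*z^2 - 1 has P(2 + I) = 5 + 8*I ≠ 0, so no factor of (z - 2 - I) cancels.
Near z = 2 + I we can therefore write f(z) = g(z)/(z - 2 - I)^2 with g analytic at 2 + I and g(2 + I) ≠ 0 (g is just the numerator).

Hence z = 2 + I is a pole of order 2.

Final answer: 2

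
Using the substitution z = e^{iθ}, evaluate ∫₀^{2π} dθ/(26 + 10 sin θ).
Call the integral J. The integrand is 2π-periodic and we integrate over a full period, so shifting θ does not change the value (θ → θ + π/2 turns sin θ into cos θ). Hence
  J = ∫₀^{2π} dθ/(26 + 10 cos θ).
Put z = e^{iθ}: then cos θ = (z + 1/z)/2, dθ = dz/(iz), and z runs once counterclockwise around |z| = 1:
  J = ∮_{|z|=1} 1/(26 + 10*(z + 1/z)/2) · dz/(iz) = (2/i) ∮_{|z|=1} dz/(10*z^2 + 52*z + 10).
The roots of 10*z^2 + 52*z + 10 are z = (-26 ± sqrt(26^2 - 10^2))/10, with sqrt(576) = 24; their product is 1, so only z₊ = -1/5 lies inside the unit circle (z₋ = -5 lies outside).
z₊ is a simple zero of q(z) = 10*z^2 + 52*z + 10, so Res(1/q, z₊) = 1/q'(z₊) with q'(z) = 20*z + 52; and q'(z₊) = 10*(z₊ - z₋) = 48.
Therefore J = (2/i) · 2πi · 1/(48) = 2*pi/(24) = pi/12

Final answer: pi/12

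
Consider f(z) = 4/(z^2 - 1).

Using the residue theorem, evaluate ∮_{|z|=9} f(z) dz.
0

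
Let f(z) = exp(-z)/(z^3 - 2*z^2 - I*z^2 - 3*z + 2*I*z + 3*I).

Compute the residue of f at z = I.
Write f(z) = P(z)/Q(z) with P(z) = exp(-z) and Q(z) = z^3 - 2*z^2 - I*z^2 - 3*z + 2*I*z + 3*I.
The denominator factors as Q(z) = (z + 1)*(z - 3)*(z - I), so z = I is a simple zero of Q and P is analytic there; z = I is therefore a simple pole and
  Res(f, z₀) = P(z₀)/Q'(z₀).

Q'(z) = 3*z^2 - 4*z - 2*I*z - 3 + 2*I, so Q'(I) = -4 - 2*I.
P(I) = exp(-I).

Res(f, I) = (exp(-I))/(-4 - 2*I) = (-1/5 + I/10)*exp(-I)

Final answer: (-1/5 + I/10)*exp(-I)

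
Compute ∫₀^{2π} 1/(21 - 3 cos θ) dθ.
sqrt(3)*pi/18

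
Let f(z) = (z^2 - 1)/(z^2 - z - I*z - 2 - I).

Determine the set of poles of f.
{2 + I}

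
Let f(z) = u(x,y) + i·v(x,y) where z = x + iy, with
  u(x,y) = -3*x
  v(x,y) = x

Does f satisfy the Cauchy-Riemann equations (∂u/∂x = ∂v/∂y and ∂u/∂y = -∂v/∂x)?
∂u/∂x = -3
∂v/∂y = 0
∂u/∂y = 0
∂v/∂x = 1
∂u/∂x ≠ ∂v/∂y and ∂u/∂y ≠ -∂v/∂x; the Cauchy-Riemann equations are not satisfied, so f is not analytic.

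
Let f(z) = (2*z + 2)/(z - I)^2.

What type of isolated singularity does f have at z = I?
pole of order 2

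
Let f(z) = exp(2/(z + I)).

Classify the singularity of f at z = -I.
Let u = z + I. Then
  e^(2/u) = Σ_{k≥0} (2)^k/(k!·u^k) = 1 + 2/u + 2/u^2 + 4/(3*u^3) + ...
which has infinitely many negative powers of u, so exp(2/(z + I)) has an essential singularity at z = -I.
So the singularity is essential.

Final answer: essential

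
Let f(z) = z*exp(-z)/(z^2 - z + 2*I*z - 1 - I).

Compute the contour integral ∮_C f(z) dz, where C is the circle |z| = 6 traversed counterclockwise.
-2*pi*exp(I) + pi*(2 + 2*I)*exp(-1 + I)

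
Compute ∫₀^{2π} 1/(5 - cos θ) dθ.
sqrt(6)*pi/6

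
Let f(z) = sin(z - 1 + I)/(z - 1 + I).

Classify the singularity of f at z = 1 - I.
Let u = z - 1 + I. The argument of sin is z - 1 + I = u, so
  f = sin(u)/u = ((u) - (u)^3/6 + ...)/u = 1 - (1/6)*u^2 + ...
The Laurent expansion about u = 0 has no negative powers; equivalently lim_{z→1 - I} f(z) = 1 exists and is finite.
So the singularity is removable.

Final answer: removable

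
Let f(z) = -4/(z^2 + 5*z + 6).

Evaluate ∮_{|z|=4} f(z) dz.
By the residue theorem, ∮_C f(z) dz = 2πi · (sum of the residues of f at the poles inside |z| = 4).

The denominator factors as (z + 2)*(z + 3), so the singularities of f are simple poles at z = -2, z = -3.
  |-2|² = 4 < 16 = 4², so this pole is inside the contour.
  |-3|² = 9 < 16 = 4², so this pole is inside the contour.

With P(z) = -4 and Q(z) = z^2 + 5*z + 6, each pole is simple, so Res(f, z₀) = P(z₀)/Q'(z₀) with Q'(z) = 2*z + 5.
  Res(f, -2) = P(-2)/Q'(-2) = (-4)/(1) = -4
  Res(f, -3) = P(-3)/Q'(-3) = (-4)/(-1) = 4

Sum of residues inside C: 0
∮_C f(z) dz = 2πi · (0) = 0

Final answer: 0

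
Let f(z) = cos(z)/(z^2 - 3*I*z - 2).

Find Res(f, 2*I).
Write f(z) = P(z)/Q(z) with P(z) = cos(z) and Q(z) = z^2 - 3*I*z - 2.
The denominator factors as Q(z) = (z - 2*I)*(z - I), so z = 2*I is a simple zero of Q and P is analytic there; z = 2*I is therefore a simple pole and
  Res(f, z₀) = P(z₀)/Q'(z₀).

Q'(z) = 2*z - 3*I, so Q'(2*I) = I.
P(2*I) = cosh(2).

Res(f, 2*I) = (cosh(2))/(I) = -I*cosh(2)

Final answer: -I*cosh(2)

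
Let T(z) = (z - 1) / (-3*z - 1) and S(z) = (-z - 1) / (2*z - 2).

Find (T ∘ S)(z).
(-3*z + 1)/(z + 5)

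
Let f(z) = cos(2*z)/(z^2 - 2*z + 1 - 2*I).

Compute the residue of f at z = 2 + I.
(1/4 - I/4)*cos(4 + 2*I)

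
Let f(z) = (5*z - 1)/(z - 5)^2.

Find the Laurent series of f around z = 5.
Put w = z - (5), i.e. z = w + 5. The denominator is w^2, so it suffices to rewrite the numerator in powers of w.

P(z) = 5*z - 1
P(w + 5) = 24 + 5*w

Dividing each term by w^2:
  f = 24/w^2 + 5/w

Substituting back w = z - 5:
  f(z) = 24/(z - 5)^2 + 5/(z - 5)

The series is finite because the numerator is a polynomial; the negative powers form the principal part, and the coefficient of 1/(z - 5) gives Res(f, 5) = 5.

Final answer: 24/(z - 5)^2 + 5/(z - 5)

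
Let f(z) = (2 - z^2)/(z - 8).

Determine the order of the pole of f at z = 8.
Factor the denominator:
  z - 8 = (z - 8)

The numerator P(z) = 2 - z^2 has P(8) = -62 ≠ 0, so no factor of (z - 8) cancels.
Near z = 8 we can therefore write f(z) = g(z)/(z - 8) with g analytic at 8 and g(8) ≠ 0 (g is just the numerator).

Hence z = 8 is a pole of order 1.

Final answer: 1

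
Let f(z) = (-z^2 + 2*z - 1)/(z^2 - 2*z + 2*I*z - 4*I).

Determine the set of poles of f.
The singularities of f are the zeros of the denominator. Factoring,
  z^2 - 2*z + 2*I*z - 4*I = (z - 2)*(z + 2*I)
so the candidates are z = 2, z = -2*I.

Check the numerator P(z) = -z^2 + 2*z - 1 at each one:
  P(2) = -1 ≠ 0, so z = 2 is a (simple) pole.
  P(-2*I) = 3 - 4*I ≠ 0, so z = -2*I is a (simple) pole.

Poles of f: {-2*I, 2}

Final answer: {-2*I, 2}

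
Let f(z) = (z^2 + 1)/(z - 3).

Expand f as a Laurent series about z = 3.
Put w = z - (3), i.e. z = w + 3. The denominator is w, so it suffices to rewrite the numerator in powers of w.

P(z) = z^2 + 1
P(w + 3) = 10 + 6*w + w^2

Dividing each term by w:
  f = 10/w + 6 + w

Substituting back w = z - 3:
  f(z) = 10/(z - 3) + 6 + (z - 3)

The series is finite because the numerator is a polynomial; the negative powers form the principal part, and the coefficient of 1/(z - 3) gives Res(f, 3) = 10.

Final answer: 10/(z - 3) + 6 + (z - 3)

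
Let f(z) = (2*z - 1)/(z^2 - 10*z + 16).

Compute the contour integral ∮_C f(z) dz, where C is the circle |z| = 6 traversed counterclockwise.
-I*pi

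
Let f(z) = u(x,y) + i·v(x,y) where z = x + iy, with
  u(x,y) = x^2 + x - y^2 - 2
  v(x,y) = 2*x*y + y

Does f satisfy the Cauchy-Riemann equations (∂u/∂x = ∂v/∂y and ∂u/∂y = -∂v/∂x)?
∂u/∂x = 2*x + 1
∂v/∂y = 2*x + 1
∂u/∂y = -2*y
∂v/∂x = 2*y
∂u/∂x = ∂v/∂y and ∂u/∂y = -∂v/∂x hold identically; f is analytic.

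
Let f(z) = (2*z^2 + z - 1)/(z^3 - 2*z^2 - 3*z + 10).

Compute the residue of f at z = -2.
5/17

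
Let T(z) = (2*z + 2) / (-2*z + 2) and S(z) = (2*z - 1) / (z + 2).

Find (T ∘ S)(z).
(T ∘ S)(z) = T(S(z)) = ((2)*S(z) + (2))/((-2)*S(z) + (2)). Multiply numerator and denominator by z + 2:
  numerator:   (2)*(2*z - 1) + (2)*(z + 2) = 6*z + 2
  denominator: (-2)*(2*z - 1) + (2)*(z + 2) = -2*z + 6
(T ∘ S)(z) = (6*z + 2)/(-2*z + 6) = (-3*z - 1)/(z - 3)

Final answer: (-3*z - 1)/(z - 3)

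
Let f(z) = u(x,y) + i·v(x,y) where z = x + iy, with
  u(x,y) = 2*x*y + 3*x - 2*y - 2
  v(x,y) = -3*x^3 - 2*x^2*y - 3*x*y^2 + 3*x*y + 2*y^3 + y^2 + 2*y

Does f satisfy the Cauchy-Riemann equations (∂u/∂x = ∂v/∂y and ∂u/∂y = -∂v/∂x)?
∂u/∂x = 2*y + 3
∂v/∂y = -2*x^2 - 6*x*y + 3*x + 6*y^2 + 2*y + 2
∂u/∂y = 2*x - 2
∂v/∂x = -9*x^2 - 4*x*y - 3*y^2 + 3*y
∂u/∂x ≠ ∂v/∂y and ∂u/∂y ≠ -∂v/∂x; the Cauchy-Riemann equations are not satisfied, so f is not analytic.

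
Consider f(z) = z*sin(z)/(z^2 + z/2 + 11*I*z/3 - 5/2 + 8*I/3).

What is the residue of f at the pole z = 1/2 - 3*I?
Write f(z) = P(z)/Q(z) with P(z) = z*sin(z) and Q(z) = z^2 + z/2 + 11*I*z/3 - 5/2 + 8*I/3.
The denominator factors as Q(z) = (z - 1/2 + 3*I)*(z + 1 + 2*I/3), so z = 1/2 - 3*I is a simple zero of Q and P is analytic there; z = 1/2 - 3*I is therefore a simple pole and
  Res(f, z₀) = P(z₀)/Q'(z₀).

Q'(z) = 2*z + 1/2 + 11*I/3, so Q'(1/2 - 3*I) = 3/2 - 7*I/3.
P(1/2 - 3*I) = (1/2 - 3*I)*sin(1/2 - 3*I).

Res(f, 1/2 - 3*I) = ((1/2 - 3*I)*sin(1/2 - 3*I))/(3/2 - 7*I/3) = (279/277 - 120*I/277)*sin(1/2 - 3*I)

Final answer: (279/277 - 120*I/277)*sin(1/2 - 3*I)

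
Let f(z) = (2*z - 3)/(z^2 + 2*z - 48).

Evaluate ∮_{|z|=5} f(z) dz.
By the residue theorem, ∮_C f(z) dz = 2πi · (sum of the residues of f at the poles inside |z| = 5).

The denominator factors as (z - 6)*(z + 8), so the singularities of f are simple poles at z = 6, z = -8.
  |6|² = 36 > 25 = 5², so this pole is outside the contour.
  |-8|² = 64 > 25 = 5², so this pole is outside the contour.

No pole lies inside the contour, so f is analytic on and inside C and the integral is 0 (Cauchy's theorem).

Final answer: 0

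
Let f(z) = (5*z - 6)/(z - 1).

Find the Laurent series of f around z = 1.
-1/(z - 1) + 5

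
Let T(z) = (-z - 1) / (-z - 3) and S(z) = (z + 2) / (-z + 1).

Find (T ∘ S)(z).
-3/(2*z - 5)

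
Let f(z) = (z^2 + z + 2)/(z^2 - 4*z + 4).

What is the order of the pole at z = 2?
2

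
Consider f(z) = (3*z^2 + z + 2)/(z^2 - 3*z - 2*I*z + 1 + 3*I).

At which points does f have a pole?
{1 + I, 2 + I}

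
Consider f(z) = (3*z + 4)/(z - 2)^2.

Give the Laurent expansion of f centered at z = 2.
Put w = z - (2), i.e. z = w + 2. The denominator is w^2, so it suffices to rewrite the numerator in powers of w.

P(z) = 3*z + 4
P(w + 2) = 10 + 3*w

Dividing each term by w^2:
  f = 10/w^2 + 3/w

Substituting back w = z - 2:
  f(z) = 10/(z - 2)^2 + 3/(z - 2)

The series is finite because the numerator is a polynomial; the negative powers form the principal part, and the coefficient of 1/(z - 2) gives Res(f, 2) = 3.

Final answer: 10/(z - 2)^2 + 3/(z - 2)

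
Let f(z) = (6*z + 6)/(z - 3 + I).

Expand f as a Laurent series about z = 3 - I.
Put w = z - (3 - I), i.e. z = w + 3 - I. The denominator is w, so it suffices to rewrite the numerator in powers of w.

P(z) = 6*z + 6
P(w + 3 - I) = 24 - 6*I + 6*w

Dividing each term by w:
  f = (24 - 6*I)/w + 6

Substituting back w = z - 3 + I:
  f(z) = (24 - 6*I)/(z - 3 + I) + 6

The series is finite because the numerator is a polynomial; the negative powers form the principal part, and the coefficient of 1/(z - 3 + I) gives Res(f, 3 - I) = 24 - 6*I.

Final answer: (24 - 6*I)/(z - 3 + I) + 6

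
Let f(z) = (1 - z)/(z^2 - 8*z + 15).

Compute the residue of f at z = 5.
-2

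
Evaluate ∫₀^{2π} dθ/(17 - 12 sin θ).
Call the integral J. The integrand is 2π-periodic and we integrate over a full period, so shifting θ does not change the value (θ → θ + π/2 turns sin θ into cos θ; θ → θ + π flips the sign of the trig term). Hence
  J = ∫₀^{2π} dθ/(17 + 12 cos θ).
Put z = e^{iθ}: then cos θ = (z + 1/z)/2, dθ = dz/(iz), and z runs once counterclockwise around |z| = 1:
  J = ∮_{|z|=1} 1/(17 + 12*(z + 1/z)/2) · dz/(iz) = (2/i) ∮_{|z|=1} dz/(12*z^2 + 34*z + 12).
The roots of 12*z^2 + 34*z + 12 are z = (-17 ± sqrt(17^2 - 12^2))/12, with sqrt(145) = sqrt(145); their product is 1, so only z₊ = -17/12 + sqrt(145)/12 lies inside the unit circle (z₋ = -17/12 - sqrt(145)/12 lies outside).
z₊ is a simple zero of q(z) = 12*z^2 + 34*z + 12, so Res(1/q, z₊) = 1/q'(z₊) with q'(z) = 24*z + 34; and q'(z₊) = 12*(z₊ - z₋) = 2*sqrt(145).
Therefore J = (2/i) · 2πi · 1/(2*sqrt(145)) = 2*pi/(sqrt(145)) = 2*sqrt(145)*pi/145

Final answer: 2*sqrt(145)*pi/145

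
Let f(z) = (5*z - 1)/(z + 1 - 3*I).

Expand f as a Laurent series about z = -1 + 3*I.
Put w = z - (-1 + 3*I), i.e. z = w - 1 + 3*I. The denominator is w, so it suffices to rewrite the numerator in powers of w.

P(z) = 5*z - 1
P(w - 1 + 3*I) = -6 + 15*I + 5*w

Dividing each term by w:
  f = (-6 + 15*I)/w + 5

Substituting back w = z + 1 - 3*I:
  f(z) = (-6 + 15*I)/(z + 1 - 3*I) + 5

The series is finite because the numerator is a polynomial; the negative powers form the principal part, and the coefficient of 1/(z + 1 - 3*I) gives Res(f, -1 + 3*I) = -6 + 15*I.

Final answer: (-6 + 15*I)/(z + 1 - 3*I) + 5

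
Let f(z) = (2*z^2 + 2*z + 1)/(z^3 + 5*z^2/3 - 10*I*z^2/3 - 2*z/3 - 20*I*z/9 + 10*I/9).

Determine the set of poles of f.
The singularities of f are the zeros of the denominator. Factoring,
  z^3 + 5*z^2/3 - 10*I*z^2/3 - 2*z/3 - 20*I*z/9 + 10*I/9 = (z - 1/3)*(z + 1 - 3*I)*(z + 1 - I/3)
so the candidates are z = 1/3, z = -1 + 3*I, z = -1 + I/3.

Check the numerator P(z) = 2*z^2 + 2*z + 1 at each one:
  P(1/3) = 17/9 ≠ 0, so z = 1/3 is a (simple) pole.
  P(-1 + 3*I) = -17 - 6*I ≠ 0, so z = -1 + 3*I is a (simple) pole.
  P(-1 + I/3) = 7/9 - 2*I/3 ≠ 0, so z = -1 + I/3 is a (simple) pole.

Poles of f: {-1 + I/3, -1 + 3*I, 1/3}

Final answer: {-1 + I/3, -1 + 3*I, 1/3}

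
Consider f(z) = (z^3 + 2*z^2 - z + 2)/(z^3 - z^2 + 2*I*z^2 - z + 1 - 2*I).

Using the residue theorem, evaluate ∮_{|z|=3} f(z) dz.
pi*(4 + 6*I)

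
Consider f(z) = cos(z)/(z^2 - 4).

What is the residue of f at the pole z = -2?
Write f(z) = P(z)/Q(z) with P(z) = cos(z) and Q(z) = z^2 - 4.
The denominator factors as Q(z) = (z + 2)*(z - 2), so z = -2 is a simple zero of Q and P is analytic there; z = -2 is therefore a simple pole and
  Res(f, z₀) = P(z₀)/Q'(z₀).

Q'(z) = 2*z, so Q'(-2) = -4.
P(-2) = cos(2).

Res(f, -2) = (cos(2))/(-4) = -cos(2)/4

Final answer: -cos(2)/4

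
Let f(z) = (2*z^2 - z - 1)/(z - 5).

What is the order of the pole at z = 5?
Factor the denominator:
  z - 5 = (z - 5)

The numerator P(z) = 2*z^2 - z - 1 has P(5) = 44 ≠ 0, so no factor of (z - 5) cancels.
Near z = 5 we can therefore write f(z) = g(z)/(z - 5) with g analytic at 5 and g(5) ≠ 0 (g is just the numerator).

Hence z = 5 is a pole of order 1.

Final answer: 1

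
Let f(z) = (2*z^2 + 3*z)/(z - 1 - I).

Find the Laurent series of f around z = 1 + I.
(3 + 7*I)/(z - 1 - I) + 7 + 4*I + 2*(z - 1 - I)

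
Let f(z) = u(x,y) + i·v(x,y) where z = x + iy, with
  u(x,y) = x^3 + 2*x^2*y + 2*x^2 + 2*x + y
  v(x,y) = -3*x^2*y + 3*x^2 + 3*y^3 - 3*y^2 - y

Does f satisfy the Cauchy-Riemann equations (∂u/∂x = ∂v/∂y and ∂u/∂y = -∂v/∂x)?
∂u/∂x = 3*x^2 + 4*x*y + 4*x + 2
∂v/∂y = -3*x^2 + 9*y^2 - 6*y - 1
∂u/∂y = 2*x^2 + 1
∂v/∂x = -6*x*y + 6*x
∂u/∂x ≠ ∂v/∂y and ∂u/∂y ≠ -∂v/∂x; the Cauchy-Riemann equations are not satisfied, so f is not analytic.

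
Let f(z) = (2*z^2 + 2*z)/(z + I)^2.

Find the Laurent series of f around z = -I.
Put w = z - (-I), i.e. z = w - I. The denominator is w^2, so it suffices to rewrite the numerator in powers of w.

P(z) = 2*z^2 + 2*z
P(w - I) = -2 - 2*I + (2 - 4*I)*w + 2*w^2

Dividing each term by w^2:
  f = (-2 - 2*I)/w^2 + (2 - 4*I)/w + 2

Substituting back w = z + I:
  f(z) = (-2 - 2*I)/(z + I)^2 + (2 - 4*I)/(z + I) + 2

The series is finite because the numerator is a polynomial; the negative powers form the principal part, and the coefficient of 1/(z + I) gives Res(f, -I) = 2 - 4*I.

Final answer: (-2 - 2*I)/(z + I)^2 + (2 - 4*I)/(z + I) + 2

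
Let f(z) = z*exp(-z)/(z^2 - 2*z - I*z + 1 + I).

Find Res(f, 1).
Write f(z) = P(z)/Q(z) with P(z) = z*exp(-z) and Q(z) = z^2 - 2*z - I*z + 1 + I.
The denominator factors as Q(z) = (z - 1 - I)*(z - 1), so z = 1 is a simple zero of Q and P is analytic there; z = 1 is therefore a simple pole and
  Res(f, z₀) = P(z₀)/Q'(z₀).

Q'(z) = 2*z - 2 - I, so Q'(1) = -I.
P(1) = exp(-1).

Res(f, 1) = (exp(-1))/(-I) = I*exp(-1)

Final answer: I*exp(-1)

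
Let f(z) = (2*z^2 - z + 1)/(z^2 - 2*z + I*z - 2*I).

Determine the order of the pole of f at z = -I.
Factor the denominator:
  z^2 - 2*z + I*z - 2*I = (z + I)*(z - 2)

The numerator P(z) = 2*z^2 - z + 1 has P(-I) = -1 + I ≠ 0, so no factor of (z + I) cancels.
Near z = -I we can therefore write f(z) = g(z)/(z + I) with g analytic at -I and g(-I) ≠ 0 (g is the numerator divided by the remaining denominator factors).

Hence z = -I is a pole of order 1.

Final answer: 1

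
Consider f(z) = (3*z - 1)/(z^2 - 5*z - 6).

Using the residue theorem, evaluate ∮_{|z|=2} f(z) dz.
By the residue theorem, ∮_C f(z) dz = 2πi · (sum of the residues of f at the poles inside |z| = 2).

The denominator factors as (z - 6)*(z + 1), so the singularities of f are simple poles at z = 6, z = -1.
  |6|² = 36 > 4 = 2², so this pole is outside the contour.
  |-1|² = 1 < 4 = 2², so this pole is inside the contour.

With P(z) = 3*z - 1 and Q(z) = z^2 - 5*z - 6, each pole is simple, so Res(f, z₀) = P(z₀)/Q'(z₀) with Q'(z) = 2*z - 5.
  Res(f, -1) = P(-1)/Q'(-1) = (-4)/(-7) = 4/7

∮_C f(z) dz = 2πi · (4/7) = 8*I*pi/7

Final answer: 8*I*pi/7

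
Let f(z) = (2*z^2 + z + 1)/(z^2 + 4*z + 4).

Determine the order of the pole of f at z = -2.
Factor the denominator:
  z^2 + 4*z + 4 = (z + 2)^2

The numerator P(z) = 2*z^2 + z + 1 has P(-2) = 7 ≠ 0, so no factor of (z + 2) cancels.
Near z = -2 we can therefore write f(z) = g(z)/(z + 2)^2 with g analytic at -2 and g(-2) ≠ 0 (g is just the numerator).

Hence z = -2 is a pole of order 2.

Final answer: 2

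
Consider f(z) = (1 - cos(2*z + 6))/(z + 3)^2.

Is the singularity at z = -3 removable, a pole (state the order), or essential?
removable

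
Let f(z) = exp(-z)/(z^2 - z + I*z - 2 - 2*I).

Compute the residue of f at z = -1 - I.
Write f(z) = P(z)/Q(z) with P(z) = exp(-z) and Q(z) = z^2 - z + I*z - 2 - 2*I.
The denominator factors as Q(z) = (z - 2)*(z + 1 + I), so z = -1 - I is a simple zero of Q and P is analytic there; z = -1 - I is therefore a simple pole and
  Res(f, z₀) = P(z₀)/Q'(z₀).

Q'(z) = 2*z - 1 + I, so Q'(-1 - I) = -3 - I.
P(-1 - I) = exp(1 + I).

Res(f, -1 - I) = (exp(1 + I))/(-3 - I) = (-3/10 + I/10)*exp(1 + I)

Final answer: (-3/10 + I/10)*exp(1 + I)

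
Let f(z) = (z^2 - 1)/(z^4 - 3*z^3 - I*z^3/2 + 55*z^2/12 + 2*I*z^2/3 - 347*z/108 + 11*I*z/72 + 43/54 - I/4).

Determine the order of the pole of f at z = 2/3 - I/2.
Factor the denominator:
  z^4 - 3*z^3 - I*z^3/2 + 55*z^2/12 + 2*I*z^2/3 - 347*z/108 + 11*I*z/72 + 43/54 - I/4 = (z - 2/3 + I/2)^2*(z - 2/3)*(z - 1 - 3*I/2)

The numerator P(z) = z^2 - 1 has P(2/3 - I/2) = -29/36 - 2*I/3 ≠ 0, so no factor of (z - 2/3 + I/2) cancels.
Near z = 2/3 - I/2 we can therefore write f(z) = g(z)/(z - 2/3 + I/2)^2 with g analytic at 2/3 - I/2 and g(2/3 - I/2) ≠ 0 (g is the numerator divided by the remaining denominator factors).

Hence z = 2/3 - I/2 is a pole of order 2.

Final answer: 2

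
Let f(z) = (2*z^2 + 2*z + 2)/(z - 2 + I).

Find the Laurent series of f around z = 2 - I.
(12 - 10*I)/(z - 2 + I) + 10 - 4*I + 2*(z - 2 + I)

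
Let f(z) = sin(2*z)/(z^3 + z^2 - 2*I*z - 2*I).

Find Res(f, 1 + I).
(1/20 - 3*I/20)*sin(2 + 2*I)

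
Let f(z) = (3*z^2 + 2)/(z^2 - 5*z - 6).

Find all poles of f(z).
{-1, 6}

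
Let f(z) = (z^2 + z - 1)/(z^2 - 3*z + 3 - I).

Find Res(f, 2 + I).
Write f(z) = P(z)/Q(z) with P(z) = z^2 + z - 1 and Q(z) = z^2 - 3*z + 3 - I.
The denominator factors as Q(z) = (z - 1 + I)*(z - 2 - I), so z = 2 + I is a simple zero of Q and P is analytic there; z = 2 + I is therefore a simple pole and
  Res(f, z₀) = P(z₀)/Q'(z₀).

Q'(z) = 2*z - 3, so Q'(2 + I) = 1 + 2*I.
P(2 + I) = 4 + 5*I.

Res(f, 2 + I) = (4 + 5*I)/(1 + 2*I) = 14/5 - 3*I/5

Final answer: 14/5 - 3*I/5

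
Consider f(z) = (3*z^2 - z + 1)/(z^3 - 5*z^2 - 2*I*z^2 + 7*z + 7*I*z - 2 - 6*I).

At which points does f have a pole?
The singularities of f are the zeros of the denominator. Factoring,
  z^3 - 5*z^2 - 2*I*z^2 + 7*z + 7*I*z - 2 - 6*I = (z - 1 - I)*(z - 2)*(z - 2 - I)
so the candidates are z = 1 + I, z = 2, z = 2 + I.

Check the numerator P(z) = 3*z^2 - z + 1 at each one:
  P(1 + I) = 5*I ≠ 0, so z = 1 + I is a (simple) pole.
  P(2) = 11 ≠ 0, so z = 2 is a (simple) pole.
  P(2 + I) = 8 + 11*I ≠ 0, so z = 2 + I is a (simple) pole.

Poles of f: {1 + I, 2, 2 + I}

Final answer: {1 + I, 2, 2 + I}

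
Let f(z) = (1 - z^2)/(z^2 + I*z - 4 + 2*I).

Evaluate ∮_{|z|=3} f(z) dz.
-2*pi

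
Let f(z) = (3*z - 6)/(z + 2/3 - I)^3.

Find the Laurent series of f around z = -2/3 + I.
Put w = z - (-2/3 + I), i.e. z = w - 2/3 + I. The denominator is w^3, so it suffices to rewrite the numerator in powers of w.

P(z) = 3*z - 6
P(w - 2/3 + I) = -8 + 3*I + 3*w

Dividing each term by w^3:
  f = (-8 + 3*I)/w^3 + 3/w^2

Substituting back w = z + 2/3 - I:
  f(z) = (-8 + 3*I)/(z + 2/3 - I)^3 + 3/(z + 2/3 - I)^2

The series is finite because the numerator is a polynomial; the negative powers form the principal part.

Final answer: (-8 + 3*I)/(z + 2/3 - I)^3 + 3/(z + 2/3 - I)^2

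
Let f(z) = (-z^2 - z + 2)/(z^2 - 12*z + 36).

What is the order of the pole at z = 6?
2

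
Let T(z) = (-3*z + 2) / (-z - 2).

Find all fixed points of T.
T(z) = z means -3*z + 2 = z*(-z - 2), i.e.
  -z^2 + z - 2 = 0.
Discriminant: (1)^2 - 4*(-1)*(-2) = -7, so the roots are complex conjugates.
  z = (-1 ± I*sqrt(7))/(2*(-1))
Fixed points: {1/2 - sqrt(7)*I/2, 1/2 + sqrt(7)*I/2}

Final answer: {1/2 - sqrt(7)*I/2, 1/2 + sqrt(7)*I/2}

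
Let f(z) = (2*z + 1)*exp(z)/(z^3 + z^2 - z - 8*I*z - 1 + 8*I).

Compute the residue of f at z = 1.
Write f(z) = P(z)/Q(z) with P(z) = (2*z + 1)*exp(z) and Q(z) = z^3 + z^2 - z - 8*I*z - 1 + 8*I.
The denominator factors as Q(z) = (z + 3 + 2*I)*(z - 1)*(z - 1 - 2*I), so z = 1 is a simple zero of Q and P is analytic there; z = 1 is therefore a simple pole and
  Res(f, z₀) = P(z₀)/Q'(z₀).

Q'(z) = 3*z^2 + 2*z - 1 - 8*I, so Q'(1) = 4 - 8*I.
P(1) = 3*exp(1).

Res(f, 1) = (3*exp(1))/(4 - 8*I) = exp(1)*(3/20 + 3*I/10)

Final answer: exp(1)*(3/20 + 3*I/10)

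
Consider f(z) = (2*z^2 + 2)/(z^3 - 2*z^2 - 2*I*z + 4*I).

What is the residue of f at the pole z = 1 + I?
-1/2 - I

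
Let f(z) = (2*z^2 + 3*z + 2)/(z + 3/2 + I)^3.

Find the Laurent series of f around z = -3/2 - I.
Put w = z - (-3/2 - I), i.e. z = w - 3/2 - I. The denominator is w^3, so it suffices to rewrite the numerator in powers of w.

P(z) = 2*z^2 + 3*z + 2
P(w - 3/2 - I) = 3*I + (-3 - 4*I)*w + 2*w^2

Dividing each term by w^3:
  f = 3*I/w^3 + (-3 - 4*I)/w^2 + 2/w

Substituting back w = z + 3/2 + I:
  f(z) = 3*I/(z + 3/2 + I)^3 + (-3 - 4*I)/(z + 3/2 + I)^2 + 2/(z + 3/2 + I)

The series is finite because the numerator is a polynomial; the negative powers form the principal part, and the coefficient of 1/(z + 3/2 + I) gives Res(f, -3/2 - I) = 2.

Final answer: 3*I/(z + 3/2 + I)^3 + (-3 - 4*I)/(z + 3/2 + I)^2 + 2/(z + 3/2 + I)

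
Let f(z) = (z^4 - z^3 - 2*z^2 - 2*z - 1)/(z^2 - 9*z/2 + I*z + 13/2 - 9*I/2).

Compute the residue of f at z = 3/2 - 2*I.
Write f(z) = P(z)/Q(z) with P(z) = z^4 - z^3 - 2*z^2 - 2*z - 1 and Q(z) = z^2 - 9*z/2 + I*z + 13/2 - 9*I/2.
The denominator factors as Q(z) = (z - 3/2 + 2*I)*(z - 3 - I), so z = 3/2 - 2*I is a simple zero of Q and P is analytic there; z = 3/2 - 2*I is therefore a simple pole and
  Res(f, z₀) = P(z₀)/Q'(z₀).

Q'(z) = 2*z - 9/2 + I, so Q'(3/2 - 2*I) = -3/2 - 3*I.
P(3/2 - 2*I) = -301/16 + 85*I/2.

Res(f, 3/2 - 2*I) = (-301/16 + 85*I/2)/(-3/2 - 3*I) = -353/40 - 641*I/60

Final answer: -353/40 - 641*I/60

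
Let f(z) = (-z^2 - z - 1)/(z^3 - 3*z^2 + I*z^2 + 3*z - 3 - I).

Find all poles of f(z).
The singularities of f are the zeros of the denominator. Factoring,
  z^3 - 3*z^2 + I*z^2 + 3*z - 3 - I = (z - 2 + I)*(z - I)*(z - 1 + I)
so the candidates are z = 2 - I, z = I, z = 1 - I.

Check the numerator P(z) = -z^2 - z - 1 at each one:
  P(2 - I) = -6 + 5*I ≠ 0, so z = 2 - I is a (simple) pole.
  P(I) = -I ≠ 0, so z = I is a (simple) pole.
  P(1 - I) = -2 + 3*I ≠ 0, so z = 1 - I is a (simple) pole.

Poles of f: {I, 1 - I, 2 - I}

Final answer: {I, 1 - I, 2 - I}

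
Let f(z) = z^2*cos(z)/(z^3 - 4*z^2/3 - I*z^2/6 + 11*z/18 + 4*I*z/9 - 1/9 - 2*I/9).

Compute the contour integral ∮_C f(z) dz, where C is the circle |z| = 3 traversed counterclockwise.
By the residue theorem, ∮_C f(z) dz = 2πi · (sum of the residues of f at the poles inside |z| = 3).

The denominator factors as (z - I/2)*(z - 2/3)*(z - 2/3 + I/3), so the singularities of f are simple poles at z = I/2, z = 2/3, z = 2/3 - I/3.
  |I/2|² = 1/4 < 9 = 3², so this pole is inside the contour.
  |2/3|² = 4/9 < 9 = 3², so this pole is inside the contour.
  |2/3 - I/3|² = 5/9 < 9 = 3², so this pole is inside the contour.

With P(z) = z^2*cos(z) and Q(z) = z^3 - 4*z^2/3 - I*z^2/6 + 11*z/18 + 4*I*z/9 - 1/9 - 2*I/9, each pole is simple, so Res(f, z₀) = P(z₀)/Q'(z₀) with Q'(z) = 3*z^2 - 8*z/3 - I*z/3 + 11/18 + 4*I/9.
  Res(f, I/2) = P(I/2)/Q'(I/2) = (-cosh(1/2)/4)/(1/36 - 8*I/9) = (-9/1025 - 288*I/1025)*cosh(1/2)
  Res(f, 2/3) = P(2/3)/Q'(2/3) = (4*cos(2/3)/9)/(1/6 + 2*I/9) = (24/25 - 32*I/25)*cos(2/3)
  Res(f, 2/3 - I/3) = P(2/3 - I/3)/Q'(2/3 - I/3) = ((1/3 - 4*I/9)*cos(2/3 - I/3))/(-5/18 - 2*I/9) = (2/41 + 64*I/41)*cos(2/3 - I/3)

Sum of residues inside C: (24/25 - 32*I/25)*cos(2/3) + (-9/1025 - 288*I/1025)*cosh(1/2) + (2/41 + 64*I/41)*cos(2/3 - I/3)
∮_C f(z) dz = 2πi · ((24/25 - 32*I/25)*cos(2/3) + (-9/1025 - 288*I/1025)*cosh(1/2) + (2/41 + 64*I/41)*cos(2/3 - I/3)) = pi*(-128/41 + 4*I/41)*cos(2/3 - I/3) + pi*(576/1025 - 18*I/1025)*cosh(1/2) + pi*(64/25 + 48*I/25)*cos(2/3)

Final answer: pi*(-128/41 + 4*I/41)*cos(2/3 - I/3) + pi*(576/1025 - 18*I/1025)*cosh(1/2) + pi*(64/25 + 48*I/25)*cos(2/3)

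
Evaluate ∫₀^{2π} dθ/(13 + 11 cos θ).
Let J = ∫₀^{2π} dθ/(13 + 11 cos θ).
Put z = e^{iθ}: then cos θ = (z + 1/z)/2, dθ = dz/(iz), and z runs once counterclockwise around |z| = 1:
  J = ∮_{|z|=1} 1/(13 + 11*(z + 1/z)/2) · dz/(iz) = (2/i) ∮_{|z|=1} dz/(11*z^2 + 26*z + 11).
The roots of 11*z^2 + 26*z + 11 are z = (-13 ± sqrt(13^2 - 11^2))/11, with sqrt(48) = 4*sqrt(3); their product is 1, so only z₊ = -13/11 + 4*sqrt(3)/11 lies inside the unit circle (z₋ = -13/11 - 4*sqrt(3)/11 lies outside).
z₊ is a simple zero of q(z) = 11*z^2 + 26*z + 11, so Res(1/q, z₊) = 1/q'(z₊) with q'(z) = 22*z + 26; and q'(z₊) = 11*(z₊ - z₋) = 8*sqrt(3).
Therefore J = (2/i) · 2πi · 1/(8*sqrt(3)) = 2*pi/(4*sqrt(3)) = sqrt(3)*pi/6

Final answer: sqrt(3)*pi/6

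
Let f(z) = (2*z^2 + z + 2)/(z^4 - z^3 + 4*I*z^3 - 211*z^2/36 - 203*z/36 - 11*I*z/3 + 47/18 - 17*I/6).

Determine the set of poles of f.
{-1 + I/2, -1/3 - 2*I, 1/3 - I/2, 2 - 2*I}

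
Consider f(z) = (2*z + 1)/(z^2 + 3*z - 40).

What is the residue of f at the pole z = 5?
Write f(z) = P(z)/Q(z) with P(z) = 2*z + 1 and Q(z) = z^2 + 3*z - 40.
The denominator factors as Q(z) = (z + 8)*(z - 5), so z = 5 is a simple zero of Q and P is analytic there; z = 5 is therefore a simple pole and
  Res(f, z₀) = P(z₀)/Q'(z₀).

Q'(z) = 2*z + 3, so Q'(5) = 13.
P(5) = 11.

Res(f, 5) = (11)/(13) = 11/13

Final answer: 11/13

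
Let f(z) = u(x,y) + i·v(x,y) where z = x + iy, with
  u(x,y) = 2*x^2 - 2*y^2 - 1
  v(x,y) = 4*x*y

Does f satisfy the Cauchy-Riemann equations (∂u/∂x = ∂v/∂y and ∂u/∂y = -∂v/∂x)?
∂u/∂x = 4*x
∂v/∂y = 4*x
∂u/∂y = -4*y
∂v/∂x = 4*y
∂u/∂x = ∂v/∂y and ∂u/∂y = -∂v/∂x hold identically; f is analytic.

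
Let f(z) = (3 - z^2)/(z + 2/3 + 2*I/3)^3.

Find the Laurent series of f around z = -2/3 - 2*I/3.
Put w = z - (-2/3 - 2*I/3), i.e. z = w - 2/3 - 2*I/3. The denominator is w^3, so it suffices to rewrite the numerator in powers of w.

P(z) = 3 - z^2
P(w - 2/3 - 2*I/3) = 3 - 8*I/9 + (4/3 + 4*I/3)*w - w^2

Dividing each term by w^3:
  f = (3 - 8*I/9)/w^3 + (4/3 + 4*I/3)/w^2 - 1/w

Substituting back w = z + 2/3 + 2*I/3:
  f(z) = (3 - 8*I/9)/(z + 2/3 + 2*I/3)^3 + (4/3 + 4*I/3)/(z + 2/3 + 2*I/3)^2 - 1/(z + 2/3 + 2*I/3)

The series is finite because the numerator is a polynomial; the negative powers form the principal part, and the coefficient of 1/(z + 2/3 + 2*I/3) gives Res(f, -2/3 - 2*I/3) = -1.

Final answer: (3 - 8*I/9)/(z + 2/3 + 2*I/3)^3 + (4/3 + 4*I/3)/(z + 2/3 + 2*I/3)^2 - 1/(z + 2/3 + 2*I/3)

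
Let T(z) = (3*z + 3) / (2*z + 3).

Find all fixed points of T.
{-sqrt(6)/2, sqrt(6)/2}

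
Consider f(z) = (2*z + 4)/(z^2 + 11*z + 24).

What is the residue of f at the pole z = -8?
Write f(z) = P(z)/Q(z) with P(z) = 2*z + 4 and Q(z) = z^2 + 11*z + 24.
The denominator factors as Q(z) = (z + 3)*(z + 8), so z = -8 is a simple zero of Q and P is analytic there; z = -8 is therefore a simple pole and
  Res(f, z₀) = P(z₀)/Q'(z₀).

Q'(z) = 2*z + 11, so Q'(-8) = -5.
P(-8) = -12.

Res(f, -8) = (-12)/(-5) = 12/5

Final answer: 12/5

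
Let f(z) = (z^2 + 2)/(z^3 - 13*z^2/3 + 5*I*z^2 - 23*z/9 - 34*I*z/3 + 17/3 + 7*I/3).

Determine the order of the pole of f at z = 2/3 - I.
Factor the denominator:
  z^3 - 13*z^2/3 + 5*I*z^2 - 23*z/9 - 34*I*z/3 + 17/3 + 7*I/3 = (z - 2/3 + I)^2*(z - 3 + 3*I)

The numerator P(z) = z^2 + 2 has P(2/3 - I) = 13/9 - 4*I/3 ≠ 0, so no factor of (z - 2/3 + I) cancels.
Near z = 2/3 - I we can therefore write f(z) = g(z)/(z - 2/3 + I)^2 with g analytic at 2/3 - I and g(2/3 - I) ≠ 0 (g is the numerator divided by the remaining denominator factors).

Hence z = 2/3 - I is a pole of order 2.

Final answer: 2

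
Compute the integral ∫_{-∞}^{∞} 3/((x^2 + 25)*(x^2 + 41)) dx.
Let f(z) = 3/((z^2 + 25)*(z^2 + 41)). The denominator has no real zeros and deg Q - deg P = 4 ≥ 2, so the integral of f over the upper semicircle |z| = R tends to 0 as R → ∞. Closing the contour in the upper half-plane,
  ∫_{-∞}^{∞} f(x) dx = 2πi · Σ Res(f, z_k)  over the poles with Im z_k > 0.

Zeros of the denominator: z^2 + 25 = 0 gives z = ±5*I; z^2 + 41 = 0 gives z = ±sqrt(41)*I.
Upper half-plane: z = 5*I, z = sqrt(41)*I (simple).

Each pole is a simple zero of Q(z) = z^4 + 66*z^2 + 1025, so Res(f, z₀) = P(z₀)/Q'(z₀) with P(z) = 3, Q'(z) = 4*z^3 + 132*z:
  Res(f, 5*I) = (3)/(160*I) = -3*I/160
  Res(f, sqrt(41)*I) = (3)/(-32*sqrt(41)*I) = 3*sqrt(41)*I/1312

Sum of residues: 3*I*(-41 + 5*sqrt(41))/6560
∫_{-∞}^{∞} f(x) dx = 2πi · (3*I*(-41 + 5*sqrt(41))/6560) = 3*pi*(41 - 5*sqrt(41))/3280

Final answer: 3*pi*(41 - 5*sqrt(41))/3280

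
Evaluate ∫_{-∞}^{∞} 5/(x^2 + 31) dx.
Let f(z) = 5/(z^2 + 31). The denominator has no real zeros and deg Q - deg P = 2 ≥ 2, so the integral of f over the upper semicircle |z| = R tends to 0 as R → ∞. Closing the contour in the upper half-plane,
  ∫_{-∞}^{∞} f(x) dx = 2πi · Σ Res(f, z_k)  over the poles with Im z_k > 0.

Zeros of the denominator: z^2 + 31 = 0 gives z = ±sqrt(31)*I.
Upper half-plane: z = sqrt(31)*I (simple).

Each pole is a simple zero of Q(z) = z^2 + 31, so Res(f, z₀) = P(z₀)/Q'(z₀) with P(z) = 5, Q'(z) = 2*z:
  Res(f, sqrt(31)*I) = (5)/(2*sqrt(31)*I) = -5*sqrt(31)*I/62

∫_{-∞}^{∞} f(x) dx = 2πi · (-5*sqrt(31)*I/62) = 5*sqrt(31)*pi/31

Final answer: 5*sqrt(31)*pi/31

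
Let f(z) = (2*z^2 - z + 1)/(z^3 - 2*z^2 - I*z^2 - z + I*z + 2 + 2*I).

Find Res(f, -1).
8/15 - 4*I/15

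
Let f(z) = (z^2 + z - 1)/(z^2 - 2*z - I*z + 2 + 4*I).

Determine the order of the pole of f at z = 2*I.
1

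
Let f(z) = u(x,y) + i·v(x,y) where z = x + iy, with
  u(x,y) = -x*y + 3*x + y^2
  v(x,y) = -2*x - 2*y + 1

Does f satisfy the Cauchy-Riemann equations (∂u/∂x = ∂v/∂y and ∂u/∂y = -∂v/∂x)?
∂u/∂x = 3 - y
∂v/∂y = -2
∂u/∂y = -x + 2*y
∂v/∂x = -2
∂u/∂x ≠ ∂v/∂y and ∂u/∂y ≠ -∂v/∂x; the Cauchy-Riemann equations are not satisfied, so f is not analytic.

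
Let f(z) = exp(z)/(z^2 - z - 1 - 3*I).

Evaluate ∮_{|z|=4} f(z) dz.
By the residue theorem, ∮_C f(z) dz = 2πi · (sum of the residues of f at the poles inside |z| = 4).

The denominator factors as (z + 1 + I)*(z - 2 - I), so the singularities of f are simple poles at z = -1 - I, z = 2 + I.
  |-1 - I|² = 2 < 16 = 4², so this pole is inside the contour.
  |2 + I|² = 5 < 16 = 4², so this pole is inside the contour.

With P(z) = exp(z) and Q(z) = z^2 - z - 1 - 3*I, each pole is simple, so Res(f, z₀) = P(z₀)/Q'(z₀) with Q'(z) = 2*z - 1.
  Res(f, -1 - I) = P(-1 - I)/Q'(-1 - I) = (exp(-1 - I))/(-3 - 2*I) = (-3/13 + 2*I/13)*exp(-1 - I)
  Res(f, 2 + I) = P(2 + I)/Q'(2 + I) = (exp(2 + I))/(3 + 2*I) = (3/13 - 2*I/13)*exp(2 + I)

Sum of residues inside C: (-3/13 + 2*I/13)*exp(-1 - I) + (3/13 - 2*I/13)*exp(2 + I)
∮_C f(z) dz = 2πi · ((-3/13 + 2*I/13)*exp(-1 - I) + (3/13 - 2*I/13)*exp(2 + I)) = pi*(-4/13 - 6*I/13)*exp(-1 - I) + pi*(4/13 + 6*I/13)*exp(2 + I)

Final answer: pi*(-4/13 - 6*I/13)*exp(-1 - I) + pi*(4/13 + 6*I/13)*exp(2 + I)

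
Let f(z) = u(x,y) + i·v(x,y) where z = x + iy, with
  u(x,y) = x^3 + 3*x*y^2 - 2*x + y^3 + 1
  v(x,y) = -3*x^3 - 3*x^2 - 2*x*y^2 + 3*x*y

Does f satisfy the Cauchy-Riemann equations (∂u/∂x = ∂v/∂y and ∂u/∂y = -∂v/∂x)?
∂u/∂x = 3*x^2 + 3*y^2 - 2
∂v/∂y = -4*x*y + 3*x
∂u/∂y = 6*x*y + 3*y^2
∂v/∂x = -9*x^2 - 6*x - 2*y^2 + 3*y
∂u/∂x ≠ ∂v/∂y and ∂u/∂y ≠ -∂v/∂x; the Cauchy-Riemann equations are not satisfied, so f is not analytic.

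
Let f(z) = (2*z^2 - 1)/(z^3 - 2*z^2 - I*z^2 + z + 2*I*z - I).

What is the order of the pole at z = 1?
2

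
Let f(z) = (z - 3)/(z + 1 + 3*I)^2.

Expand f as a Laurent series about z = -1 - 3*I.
Put w = z - (-1 - 3*I), i.e. z = w - 1 - 3*I. The denominator is w^2, so it suffices to rewrite the numerator in powers of w.

P(z) = z - 3
P(w - 1 - 3*I) = -4 - 3*I + w

Dividing each term by w^2:
  f = (-4 - 3*I)/w^2 + 1/w

Substituting back w = z + 1 + 3*I:
  f(z) = (-4 - 3*I)/(z + 1 + 3*I)^2 + 1/(z + 1 + 3*I)

The series is finite because the numerator is a polynomial; the negative powers form the principal part, and the coefficient of 1/(z + 1 + 3*I) gives Res(f, -1 - 3*I) = 1.

Final answer: (-4 - 3*I)/(z + 1 + 3*I)^2 + 1/(z + 1 + 3*I)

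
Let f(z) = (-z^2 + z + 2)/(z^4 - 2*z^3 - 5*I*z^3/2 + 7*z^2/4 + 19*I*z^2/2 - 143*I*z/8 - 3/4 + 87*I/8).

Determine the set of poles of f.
{-3/2 + 3*I, 1 - 3*I/2, 1, 3/2 + I}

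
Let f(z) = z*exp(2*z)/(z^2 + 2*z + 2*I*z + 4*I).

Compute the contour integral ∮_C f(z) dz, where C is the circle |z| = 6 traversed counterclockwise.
By the residue theorem, ∮_C f(z) dz = 2πi · (sum of the residues of f at the poles inside |z| = 6).

The denominator factors as (z + 2)*(z + 2*I), so the singularities of f are simple poles at z = -2, z = -2*I.
  |-2|² = 4 < 36 = 6², so this pole is inside the contour.
  |-2*I|² = 4 < 36 = 6², so this pole is inside the contour.

With P(z) = z*exp(2*z) and Q(z) = z^2 + 2*z + 2*I*z + 4*I, each pole is simple, so Res(f, z₀) = P(z₀)/Q'(z₀) with Q'(z) = 2*z + 2 + 2*I.
  Res(f, -2) = P(-2)/Q'(-2) = (-2*exp(-4))/(-2 + 2*I) = (1/2 + I/2)*exp(-4)
  Res(f, -2*I) = P(-2*I)/Q'(-2*I) = (-2*I*exp(-4*I))/(2 - 2*I) = (1/2 - I/2)*exp(-4*I)

Sum of residues inside C: (1/2 + I/2)*exp(-4) + (1/2 - I/2)*exp(-4*I)
∮_C f(z) dz = 2πi · ((1/2 + I/2)*exp(-4) + (1/2 - I/2)*exp(-4*I)) = pi*(-1 + I)*exp(-4) + pi*(1 + I)*exp(-4*I)

Final answer: pi*(-1 + I)*exp(-4) + pi*(1 + I)*exp(-4*I)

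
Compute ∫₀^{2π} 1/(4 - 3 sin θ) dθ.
Call the integral J. The integrand is 2π-periodic and we integrate over a full period, so shifting θ does not change the value (θ → θ + π/2 turns sin θ into cos θ; θ → θ + π flips the sign of the trig term). Hence
  J = ∫₀^{2π} dθ/(4 + 3 cos θ).
Put z = e^{iθ}: then cos θ = (z + 1/z)/2, dθ = dz/(iz), and z runs once counterclockwise around |z| = 1:
  J = ∮_{|z|=1} 1/(4 + 3*(z + 1/z)/2) · dz/(iz) = (2/i) ∮_{|z|=1} dz/(3*z^2 + 8*z + 3).
The roots of 3*z^2 + 8*z + 3 are z = (-4 ± sqrt(4^2 - 3^2))/3, with sqrt(7) = sqrt(7); their product is 1, so only z₊ = -4/3 + sqrt(7)/3 lies inside the unit circle (z₋ = -4/3 - sqrt(7)/3 lies outside).
z₊ is a simple zero of q(z) = 3*z^2 + 8*z + 3, so Res(1/q, z₊) = 1/q'(z₊) with q'(z) = 6*z + 8; and q'(z₊) = 3*(z₊ - z₋) = 2*sqrt(7).
Therefore J = (2/i) · 2πi · 1/(2*sqrt(7)) = 2*pi/(sqrt(7)) = 2*sqrt(7)*pi/7

Final answer: 2*sqrt(7)*pi/7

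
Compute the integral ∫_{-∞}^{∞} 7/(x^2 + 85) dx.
Let f(z) = 7/(z^2 + 85). The denominator has no real zeros and deg Q - deg P = 2 ≥ 2, so the integral of f over the upper semicircle |z| = R tends to 0 as R → ∞. Closing the contour in the upper half-plane,
  ∫_{-∞}^{∞} f(x) dx = 2πi · Σ Res(f, z_k)  over the poles with Im z_k > 0.

Zeros of the denominator: z^2 + 85 = 0 gives z = ±sqrt(85)*I.
Upper half-plane: z = sqrt(85)*I (simple).

Each pole is a simple zero of Q(z) = z^2 + 85, so Res(f, z₀) = P(z₀)/Q'(z₀) with P(z) = 7, Q'(z) = 2*z:
  Res(f, sqrt(85)*I) = (7)/(2*sqrt(85)*I) = -7*sqrt(85)*I/170

∫_{-∞}^{∞} f(x) dx = 2πi · (-7*sqrt(85)*I/170) = 7*sqrt(85)*pi/85

Final answer: 7*sqrt(85)*pi/85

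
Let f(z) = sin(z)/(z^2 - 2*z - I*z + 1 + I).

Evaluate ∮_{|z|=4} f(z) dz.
By the residue theorem, ∮_C f(z) dz = 2πi · (sum of the residues of f at the poles inside |z| = 4).

The denominator factors as (z - 1 - I)*(z - 1), so the singularities of f are simple poles at z = 1 + I, z = 1.
  |1 + I|² = 2 < 16 = 4², so this pole is inside the contour.
  |1|² = 1 < 16 = 4², so this pole is inside the contour.

With P(z) = sin(z) and Q(z) = z^2 - 2*z - I*z + 1 + I, each pole is simple, so Res(f, z₀) = P(z₀)/Q'(z₀) with Q'(z) = 2*z - 2 - I.
  Res(f, 1 + I) = P(1 + I)/Q'(1 + I) = (sin(1 + I))/(I) = -I*sin(1 + I)
  Res(f, 1) = P(1)/Q'(1) = (sin(1))/(-I) = I*sin(1)

Sum of residues inside C: -I*sin(1 + I) + I*sin(1)
∮_C f(z) dz = 2πi · (-I*sin(1 + I) + I*sin(1)) = -2*pi*sin(1) + 2*pi*sin(1 + I)

Final answer: -2*pi*sin(1) + 2*pi*sin(1 + I)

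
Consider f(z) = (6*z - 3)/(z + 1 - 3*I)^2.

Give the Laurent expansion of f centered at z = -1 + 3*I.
Put w = z - (-1 + 3*I), i.e. z = w - 1 + 3*I. The denominator is w^2, so it suffices to rewrite the numerator in powers of w.

P(z) = 6*z - 3
P(w - 1 + 3*I) = -9 + 18*I + 6*w

Dividing each term by w^2:
  f = (-9 + 18*I)/w^2 + 6/w

Substituting back w = z + 1 - 3*I:
  f(z) = (-9 + 18*I)/(z + 1 - 3*I)^2 + 6/(z + 1 - 3*I)

The series is finite because the numerator is a polynomial; the negative powers form the principal part, and the coefficient of 1/(z + 1 - 3*I) gives Res(f, -1 + 3*I) = 6.

Final answer: (-9 + 18*I)/(z + 1 - 3*I)^2 + 6/(z + 1 - 3*I)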